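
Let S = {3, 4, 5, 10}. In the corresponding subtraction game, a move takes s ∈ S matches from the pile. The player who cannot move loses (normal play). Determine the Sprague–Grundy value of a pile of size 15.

0

n :  0  1  2  3  4  5  6  7  8  9 10 11 12 13 14 15
G :  0  0  0  1  1  1  2  2  0  0  3  1  1  2  2  0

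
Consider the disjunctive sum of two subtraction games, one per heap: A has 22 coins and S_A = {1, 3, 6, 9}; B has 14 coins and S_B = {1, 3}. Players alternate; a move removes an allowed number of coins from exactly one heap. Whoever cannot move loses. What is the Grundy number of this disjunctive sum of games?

2

Heap A, S = {1, 3, 6, 9}:
n :  0  1  2  3  4  5  6  7  8  9 10 11 12 13 14 15 16 17 18 19 20 21 22
G :  0  1  0  1  0  1  2  3  2  3  2  3  0  1  0  1  0  1  2  3  2  3  2
G_A(22) = 2.
Heap B, S = {1, 3}:
n :  0  1  2  3  4  5  6  7  8  9 10 11 12 13 14
G :  0  1  0  1  0  1  0  1  0  1  0  1  0  1  0
G_B(14) = 0.
Combined Grundy value = 2 ⊕ 0 = 2.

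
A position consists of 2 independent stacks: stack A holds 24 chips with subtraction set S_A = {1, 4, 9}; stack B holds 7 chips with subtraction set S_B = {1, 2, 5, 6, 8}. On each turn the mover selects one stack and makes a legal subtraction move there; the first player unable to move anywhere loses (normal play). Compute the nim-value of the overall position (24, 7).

2

Stack A, S = {1, 4, 9}:
n :  0  1  2  3  4  5  6  7  8  9 10 11 12 13 14 15 16 17 18 19 20 21 22 23 24
G :  0  1  0  1  2  0  1  0  1  2  0  1  0  1  2  0  1  0  1  2  0  1  0  1  2
G_A(24) = 2.
Stack B, S = {1, 2, 5, 6, 8}:
G(0) = 0
G(1) = mex{0} = 1
G(2) = mex{1,0} = 2
G(3) = mex{2,1} = 0
G(4) = mex{0,2} = 1
G(5) = mex{1,0,0} = 2
G(6) = mex{2,1,1,0} = 3
G(7) = mex{3,2,2,1} = 0
G_B(7) = 0.
Combined Grundy value = 2 ⊕ 0 = 2.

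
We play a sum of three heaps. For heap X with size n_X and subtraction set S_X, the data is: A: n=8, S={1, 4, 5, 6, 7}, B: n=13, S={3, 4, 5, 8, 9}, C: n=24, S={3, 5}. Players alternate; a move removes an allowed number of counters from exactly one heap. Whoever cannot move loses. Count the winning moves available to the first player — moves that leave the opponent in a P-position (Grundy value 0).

Heap A, S = {1, 4, 5, 6, 7}:
n : 0 1 2 3 4 5 6 7 8
G : 0 1 0 1 2 3 2 3 4
G_A(8) = 4.
Heap B, S = {3, 4, 5, 8, 9}:
G(0) = 0
G(1) = mex{} = 0
G(2) = mex{} = 0
G(3) = mex{0} = 1
G(4) = mex{0,0} = 1
G(5) = mex{0,0,0} = 1
G(6) = mex{1,0,0} = 2
G(7) = mex{1,1,0} = 2
G(8) = mex{1,1,1,0} = 2
G(9) = mex{2,1,1,0,0} = 3
G(10) = mex{2,2,1,0,0} = 3
G(11) = mex{2,2,2,1,0} = 3
G(12) = mex{3,2,2,1,1} = 0
G(13) = mex{3,3,2,1,1} = 0
G_B(13) = 0.
Heap C, S = {3, 5}:
n :  0  1  2  3  4  5  6  7  8  9 10 11 12 13 14 15 16 17 18 19 20 21 22 23 24
G :  0  0  0  1  1  1  2  2  0  0  0  1  1  1  2  2  0  0  0  1  1  1  2  2  0
G_C(24) = 0.
Combined Grundy value = 4 ⊕ 0 ⊕ 0 = 4.
A winning move leaves total XOR = 0, i.e. changes one component's Grundy value g to g ⊕ X where X is the current total.
Heap A: need g' = 4⊕4 = 0. Options: 8−1→G=3, 8−4→G=2, 8−5→G=1, 8−6→G=0, 8−7→G=1. Hits: 1.
Heap B: need g' = 0⊕4 = 4. Options: 13−3→G=3, 13−4→G=3, 13−5→G=2, 13−8→G=1, 13−9→G=1. Hits: 0.
Heap C: need g' = 0⊕4 = 4. Options: 24−3→G=1, 24−5→G=1. Hits: 0.

1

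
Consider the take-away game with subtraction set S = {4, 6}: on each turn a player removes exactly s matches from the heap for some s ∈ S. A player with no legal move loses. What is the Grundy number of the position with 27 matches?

1

G(0) = 0
G(1) = mex{} = 0
G(2) = mex{} = 0
G(3) = mex{} = 0
G(4) = mex{0} = 1
G(5) = mex{0} = 1
G(6) = mex{0,0} = 1
G(7) = mex{0,0} = 1
G(8) = mex{1,0} = 2
G(9) = mex{1,0} = 2
G(10) = mex{1,1} = 0
G(11) = mex{1,1} = 0
G(12) = mex{2,1} = 0
G(13) = mex{2,1} = 0
G(14) = mex{0,2} = 1
G(15) = mex{0,2} = 1
G(16) = mex{0,0} = 1
G(17) = mex{0,0} = 1
G(18) = mex{1,0} = 2
G(19) = mex{1,0} = 2
G(20) = mex{1,1} = 0
G(21) = mex{1,1} = 0
G(22) = mex{2,1} = 0
G(23) = mex{2,1} = 0
G(24) = mex{0,2} = 1
G(25) = mex{0,2} = 1
G(26) = mex{0,0} = 1
G(27) = mex{0,0} = 1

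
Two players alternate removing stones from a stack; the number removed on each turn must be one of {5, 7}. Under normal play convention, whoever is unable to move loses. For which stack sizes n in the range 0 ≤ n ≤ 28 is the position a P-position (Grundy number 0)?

n :  0  1  2  3  4  5  6  7  8  9 10 11 12 13 14 15 16 17 18 19 20 21 22 23 24 25 26 27 28
G :  0  0  0  0  0  1  1  1  1  1  2  2  0  0  0  0  0  1  1  1  1  1  2  2  0  0  0  0  0
P-positions are exactly the n with G(n) = 0.

0, 1, 2, 3, 4, 12, 13, 14, 15, 16, 24, 25, 26, 27, 28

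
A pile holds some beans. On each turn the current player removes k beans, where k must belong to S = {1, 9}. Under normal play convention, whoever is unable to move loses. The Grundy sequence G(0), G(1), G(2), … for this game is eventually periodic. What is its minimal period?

2

n :  0  1  2  3  4  5  6  7  8  9 10 11 12 13 14
G :  0  1  0  1  0  1  0  1  0  1  0  1  0  1  0
G(n+2) = G(n) holds for n = 0,…,8 (a full window of length max(S) = 9), so the sequence is purely periodic with period 2.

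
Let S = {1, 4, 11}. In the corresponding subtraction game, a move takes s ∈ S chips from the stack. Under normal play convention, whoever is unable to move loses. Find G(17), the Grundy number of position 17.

G(0) = 0
G(1) = mex{0} = 1
G(2) = mex{1} = 0
G(3) = mex{0} = 1
G(4) = mex{1,0} = 2
G(5) = mex{2,1} = 0
G(6) = mex{0,0} = 1
G(7) = mex{1,1} = 0
G(8) = mex{0,2} = 1
G(9) = mex{1,0} = 2
G(10) = mex{2,1} = 0
G(11) = mex{0,0,0} = 1
G(12) = mex{1,1,1} = 0
G(13) = mex{0,2,0} = 1
G(14) = mex{1,0,1} = 2
G(15) = mex{2,1,2} = 0
G(16) = mex{0,0,0} = 1
G(17) = mex{1,1,1} = 0

0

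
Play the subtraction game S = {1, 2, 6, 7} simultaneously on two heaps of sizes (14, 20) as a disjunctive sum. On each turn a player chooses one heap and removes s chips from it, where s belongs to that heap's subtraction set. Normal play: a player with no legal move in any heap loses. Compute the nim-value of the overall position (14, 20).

2

All heaps use S = {1, 2, 6, 7}:
G(0) = 0
G(1) = mex{0} = 1
G(2) = mex{1,0} = 2
G(3) = mex{2,1} = 0
G(4) = mex{0,2} = 1
G(5) = mex{1,0} = 2
G(6) = mex{2,1,0} = 3
G(7) = mex{3,2,1,0} = 4
G(8) = mex{4,3,2,1} = 0
G(9) = mex{0,4,0,2} = 1
G(10) = mex{1,0,1,0} = 2
G(11) = mex{2,1,2,1} = 0
G(12) = mex{0,2,3,2} = 1
G(13) = mex{1,0,4,3} = 2
G(14) = mex{2,1,0,4} = 3
G(15) = mex{3,2,1,0} = 4
G(16) = mex{4,3,2,1} = 0
G(17) = mex{0,4,0,2} = 1
G(18) = mex{1,0,1,0} = 2
G(19) = mex{2,1,2,1} = 0
G(20) = mex{0,2,3,2} = 1
Heap A: G(14) = 3.
Heap B: G(20) = 1.
Combined Grundy value = 3 ⊕ 1 = 2.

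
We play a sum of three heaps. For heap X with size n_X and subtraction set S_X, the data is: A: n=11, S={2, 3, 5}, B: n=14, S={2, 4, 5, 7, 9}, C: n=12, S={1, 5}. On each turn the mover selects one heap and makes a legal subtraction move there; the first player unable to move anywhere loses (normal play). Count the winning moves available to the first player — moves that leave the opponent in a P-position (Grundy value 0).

Heap A, S = {2, 3, 5}:
G(0) = 0
G(1) = mex{} = 0
G(2) = mex{0} = 1
G(3) = mex{0,0} = 1
G(4) = mex{1,0} = 2
G(5) = mex{1,1,0} = 2
G(6) = mex{2,1,0} = 3
G(7) = mex{2,2,1} = 0
G(8) = mex{3,2,1} = 0
G(9) = mex{0,3,2} = 1
G(10) = mex{0,0,2} = 1
G(11) = mex{1,0,3} = 2
G_A(11) = 2.
Heap B, S = {2, 4, 5, 7, 9}:
G(0) = 0
G(1) = mex{} = 0
G(2) = mex{0} = 1
G(3) = mex{0} = 1
G(4) = mex{1,0} = 2
G(5) = mex{1,0,0} = 2
G(6) = mex{2,1,0} = 3
G(7) = mex{2,1,1,0} = 3
G(8) = mex{3,2,1,0} = 4
G(9) = mex{3,2,2,1,0} = 4
G(10) = mex{4,3,2,1,0} = 5
G(11) = mex{4,3,3,2,1} = 0
G(12) = mex{5,4,3,2,1} = 0
G(13) = mex{0,4,4,3,2} = 1
G(14) = mex{0,5,4,3,2} = 1
G_B(14) = 1.
Heap C, S = {1, 5}:
G(0) = 0
G(1) = mex{0} = 1
G(2) = mex{1} = 0
G(3) = mex{0} = 1
G(4) = mex{1} = 0
G(5) = mex{0,0} = 1
G(6) = mex{1,1} = 0
G(7) = mex{0,0} = 1
G(8) = mex{1,1} = 0
G(9) = mex{0,0} = 1
G(10) = mex{1,1} = 0
G(11) = mex{0,0} = 1
G(12) = mex{1,1} = 0
G_C(12) = 0.
Combined Grundy value = 2 ⊕ 1 ⊕ 0 = 3.
A winning move leaves total XOR = 0, i.e. changes one component's Grundy value g to g ⊕ X where X is the current total.
Heap A: need g' = 2⊕3 = 1. Options: 11−2→G=1, 11−3→G=0, 11−5→G=3. Hits: 1.
Heap B: need g' = 1⊕3 = 2. Options: 14−2→G=0, 14−4→G=5, 14−5→G=4, 14−7→G=3, 14−9→G=2. Hits: 1.
Heap C: need g' = 0⊕3 = 3. Options: 12−1→G=1, 12−5→G=1. Hits: 0.

2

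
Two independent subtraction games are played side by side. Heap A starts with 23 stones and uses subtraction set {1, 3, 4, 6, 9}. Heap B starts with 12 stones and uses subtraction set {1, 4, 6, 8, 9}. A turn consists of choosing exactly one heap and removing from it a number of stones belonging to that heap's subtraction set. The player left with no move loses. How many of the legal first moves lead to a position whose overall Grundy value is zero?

Heap A, S = {1, 3, 4, 6, 9}:
n :  0  1  2  3  4  5  6  7  8  9 10 11 12 13 14 15 16 17 18 19 20 21 22 23
G :  0  1  0  1  2  3  2  0  1  4  3  2  0  1  0  1  2  3  2  0  1  4  3  2
G_A(23) = 2.
Heap B, S = {1, 4, 6, 8, 9}:
G(0) = 0
G(1) = mex{0} = 1
G(2) = mex{1} = 0
G(3) = mex{0} = 1
G(4) = mex{1,0} = 2
G(5) = mex{2,1} = 0
G(6) = mex{0,0,0} = 1
G(7) = mex{1,1,1} = 0
G(8) = mex{0,2,0,0} = 1
G(9) = mex{1,0,1,1,0} = 2
G(10) = mex{2,1,2,0,1} = 3
G(11) = mex{3,0,0,1,0} = 2
G(12) = mex{2,1,1,2,1} = 0
G_B(12) = 0.
Combined Grundy value = 2 ⊕ 0 = 2.
A winning move leaves total XOR = 0, i.e. changes one component's Grundy value g to g ⊕ X where X is the current total.
Heap A: need g' = 2⊕2 = 0. Options: 23−1→G=3, 23−3→G=1, 23−4→G=0, 23−6→G=3, 23−9→G=0. Hits: 2.
Heap B: need g' = 0⊕2 = 2. Options: 12−1→G=2, 12−4→G=1, 12−6→G=1, 12−8→G=2, 12−9→G=1. Hits: 2.

4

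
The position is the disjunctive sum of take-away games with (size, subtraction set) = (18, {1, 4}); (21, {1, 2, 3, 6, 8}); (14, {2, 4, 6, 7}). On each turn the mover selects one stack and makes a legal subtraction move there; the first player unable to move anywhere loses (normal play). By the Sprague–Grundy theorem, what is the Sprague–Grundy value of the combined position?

0

Stack A, S = {1, 4}:
G(0) = 0
G(1) = mex{0} = 1
G(2) = mex{1} = 0
G(3) = mex{0} = 1
G(4) = mex{1,0} = 2
G(5) = mex{2,1} = 0
G(6) = mex{0,0} = 1
G(7) = mex{1,1} = 0
G(8) = mex{0,2} = 1
G(9) = mex{1,0} = 2
G(10) = mex{2,1} = 0
G(11) = mex{0,0} = 1
G(12) = mex{1,1} = 0
G(13) = mex{0,2} = 1
G(14) = mex{1,0} = 2
G(15) = mex{2,1} = 0
G(16) = mex{0,0} = 1
G(17) = mex{1,1} = 0
G(18) = mex{0,2} = 1
G_A(18) = 1.
Stack B, S = {1, 2, 3, 6, 8}:
G(0) = 0
G(1) = mex{0} = 1
G(2) = mex{1,0} = 2
G(3) = mex{2,1,0} = 3
G(4) = mex{3,2,1} = 0
G(5) = mex{0,3,2} = 1
G(6) = mex{1,0,3,0} = 2
G(7) = mex{2,1,0,1} = 3
G(8) = mex{3,2,1,2,0} = 4
G(9) = mex{4,3,2,3,1} = 0
G(10) = mex{0,4,3,0,2} = 1
G(11) = mex{1,0,4,1,3} = 2
G(12) = mex{2,1,0,2,0} = 3
G(13) = mex{3,2,1,3,1} = 0
G(14) = mex{0,3,2,4,2} = 1
G(15) = mex{1,0,3,0,3} = 2
G(16) = mex{2,1,0,1,4} = 3
G(17) = mex{3,2,1,2,0} = 4
G(18) = mex{4,3,2,3,1} = 0
G(19) = mex{0,4,3,0,2} = 1
G(20) = mex{1,0,4,1,3} = 2
G(21) = mex{2,1,0,2,0} = 3
G_B(21) = 3.
Stack C, S = {2, 4, 6, 7}:
n :  0  1  2  3  4  5  6  7  8  9 10 11 12 13 14
G :  0  0  1  1  2  2  3  3  4  0  0  1  1  2  2
G_C(14) = 2.
Combined Grundy value = 1 ⊕ 3 ⊕ 2 = 0.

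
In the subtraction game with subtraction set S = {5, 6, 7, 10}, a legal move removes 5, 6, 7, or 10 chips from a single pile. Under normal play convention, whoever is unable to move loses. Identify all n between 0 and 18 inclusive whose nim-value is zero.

0, 1, 2, 3, 4, 15, 16, 17, 18

G(0) = 0
G(1) = mex{} = 0
G(2) = mex{} = 0
G(3) = mex{} = 0
G(4) = mex{} = 0
G(5) = mex{0} = 1
G(6) = mex{0,0} = 1
G(7) = mex{0,0,0} = 1
G(8) = mex{0,0,0} = 1
G(9) = mex{0,0,0} = 1
G(10) = mex{1,0,0,0} = 2
G(11) = mex{1,1,0,0} = 2
G(12) = mex{1,1,1,0} = 2
G(13) = mex{1,1,1,0} = 2
G(14) = mex{1,1,1,0} = 2
G(15) = mex{2,1,1,1} = 0
G(16) = mex{2,2,1,1} = 0
G(17) = mex{2,2,2,1} = 0
G(18) = mex{2,2,2,1} = 0
P-positions are exactly the n with G(n) = 0.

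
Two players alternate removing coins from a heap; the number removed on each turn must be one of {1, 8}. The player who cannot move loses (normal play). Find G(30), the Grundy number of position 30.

n :  0  1  2  3  4  5  6  7  8  9 10 11 12 13 14 15 16 17 18 19 20 21 22 23 24 25 26 27 28 29 30
G :  0  1  0  1  0  1  0  1  2  0  1  0  1  0  1  0  1  2  0  1  0  1  0  1  0  1  2  0  1  0  1

1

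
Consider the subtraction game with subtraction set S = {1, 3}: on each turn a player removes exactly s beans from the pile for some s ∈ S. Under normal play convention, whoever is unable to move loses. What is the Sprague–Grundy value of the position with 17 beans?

G(0) = 0
G(1) = mex{0} = 1
G(2) = mex{1} = 0
G(3) = mex{0,0} = 1
G(4) = mex{1,1} = 0
G(5) = mex{0,0} = 1
G(6) = mex{1,1} = 0
G(7) = mex{0,0} = 1
G(8) = mex{1,1} = 0
G(9) = mex{0,0} = 1
G(10) = mex{1,1} = 0
G(11) = mex{0,0} = 1
G(12) = mex{1,1} = 0
G(13) = mex{0,0} = 1
G(14) = mex{1,1} = 0
G(15) = mex{0,0} = 1
G(16) = mex{1,1} = 0
G(17) = mex{0,0} = 1

1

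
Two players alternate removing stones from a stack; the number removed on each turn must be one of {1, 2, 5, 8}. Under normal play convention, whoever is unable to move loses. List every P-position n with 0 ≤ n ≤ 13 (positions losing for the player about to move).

G(0) = 0
G(1) = mex{0} = 1
G(2) = mex{1,0} = 2
G(3) = mex{2,1} = 0
G(4) = mex{0,2} = 1
G(5) = mex{1,0,0} = 2
G(6) = mex{2,1,1} = 0
G(7) = mex{0,2,2} = 1
G(8) = mex{1,0,0,0} = 2
G(9) = mex{2,1,1,1} = 0
G(10) = mex{0,2,2,2} = 1
G(11) = mex{1,0,0,0} = 2
G(12) = mex{2,1,1,1} = 0
G(13) = mex{0,2,2,2} = 1
P-positions are exactly the n with G(n) = 0.

0, 3, 6, 9, 12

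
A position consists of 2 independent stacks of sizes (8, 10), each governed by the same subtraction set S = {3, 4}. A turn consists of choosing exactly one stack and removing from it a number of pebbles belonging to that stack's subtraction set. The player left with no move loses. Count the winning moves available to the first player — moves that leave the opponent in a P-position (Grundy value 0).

3

All stacks use S = {3, 4}:
n :  0  1  2  3  4  5  6  7  8  9 10
G :  0  0  0  1  1  1  2  0  0  0  1
Stack A: G(8) = 0.
Stack B: G(10) = 1.
Combined Grundy value = 0 ⊕ 1 = 1.
A winning move leaves total XOR = 0, i.e. changes one component's Grundy value g to g ⊕ X where X is the current total.
Stack A: need g' = 0⊕1 = 1. Options: 8−3→G=1, 8−4→G=1. Hits: 2.
Stack B: need g' = 1⊕1 = 0. Options: 10−3→G=0, 10−4→G=2. Hits: 1.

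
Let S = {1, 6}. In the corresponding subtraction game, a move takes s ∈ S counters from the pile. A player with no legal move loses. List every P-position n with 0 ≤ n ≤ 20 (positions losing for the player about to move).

0, 2, 4, 7, 9, 11, 14, 16, 18

n :  0  1  2  3  4  5  6  7  8  9 10 11 12 13 14 15 16 17 18 19 20
G :  0  1  0  1  0  1  2  0  1  0  1  0  1  2  0  1  0  1  0  1  2
P-positions are exactly the n with G(n) = 0.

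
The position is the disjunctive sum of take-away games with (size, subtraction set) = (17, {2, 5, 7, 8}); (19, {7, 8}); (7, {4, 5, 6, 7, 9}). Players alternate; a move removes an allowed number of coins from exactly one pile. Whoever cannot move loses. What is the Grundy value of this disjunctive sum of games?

2

Pile A, S = {2, 5, 7, 8}:
G(0) = 0
G(1) = mex{} = 0
G(2) = mex{0} = 1
G(3) = mex{0} = 1
G(4) = mex{1} = 0
G(5) = mex{1,0} = 2
G(6) = mex{0,0} = 1
G(7) = mex{2,1,0} = 3
G(8) = mex{1,1,0,0} = 2
G(9) = mex{3,0,1,0} = 2
G(10) = mex{2,2,1,1} = 0
G(11) = mex{2,1,0,1} = 3
G(12) = mex{0,3,2,0} = 1
G(13) = mex{3,2,1,2} = 0
G(14) = mex{1,2,3,1} = 0
G(15) = mex{0,0,2,3} = 1
G(16) = mex{0,3,2,2} = 1
G(17) = mex{1,1,0,2} = 3
G_A(17) = 3.
Pile B, S = {7, 8}:
n :  0  1  2  3  4  5  6  7  8  9 10 11 12 13 14 15 16 17 18 19
G :  0  0  0  0  0  0  0  1  1  1  1  1  1  1  2  0  0  0  0  0
G_B(19) = 0.
Pile C, S = {4, 5, 6, 7, 9}:
G(0) = 0
G(1) = mex{} = 0
G(2) = mex{} = 0
G(3) = mex{} = 0
G(4) = mex{0} = 1
G(5) = mex{0,0} = 1
G(6) = mex{0,0,0} = 1
G(7) = mex{0,0,0,0} = 1
G_C(7) = 1.
Combined Grundy value = 3 ⊕ 0 ⊕ 1 = 2.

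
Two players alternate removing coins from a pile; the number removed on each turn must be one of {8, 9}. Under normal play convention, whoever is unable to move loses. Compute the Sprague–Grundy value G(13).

1

G(0) = 0
G(1) = mex{} = 0
G(2) = mex{} = 0
G(3) = mex{} = 0
G(4) = mex{} = 0
G(5) = mex{} = 0
G(6) = mex{} = 0
G(7) = mex{} = 0
G(8) = mex{0} = 1
G(9) = mex{0,0} = 1
G(10) = mex{0,0} = 1
G(11) = mex{0,0} = 1
G(12) = mex{0,0} = 1
G(13) = mex{0,0} = 1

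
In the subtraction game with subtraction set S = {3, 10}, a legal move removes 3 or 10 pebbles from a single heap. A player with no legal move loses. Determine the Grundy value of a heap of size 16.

n :  0  1  2  3  4  5  6  7  8  9 10 11 12 13 14 15 16
G :  0  0  0  1  1  1  0  0  0  1  1  1  2  0  0  0  1

1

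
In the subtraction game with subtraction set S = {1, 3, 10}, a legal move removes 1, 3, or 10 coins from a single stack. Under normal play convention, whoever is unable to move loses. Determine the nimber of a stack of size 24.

3

n :  0  1  2  3  4  5  6  7  8  9 10 11 12 13 14 15 16 17 18 19 20 21 22 23 24
G :  0  1  0  1  0  1  0  1  0  1  2  3  2  0  1  0  1  0  1  0  1  0  1  2  3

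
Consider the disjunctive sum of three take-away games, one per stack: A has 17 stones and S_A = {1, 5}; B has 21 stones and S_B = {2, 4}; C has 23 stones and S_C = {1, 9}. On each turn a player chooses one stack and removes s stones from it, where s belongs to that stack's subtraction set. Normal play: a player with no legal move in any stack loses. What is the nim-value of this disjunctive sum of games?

Stack A, S = {1, 5}:
G(0) = 0
G(1) = mex{0} = 1
G(2) = mex{1} = 0
G(3) = mex{0} = 1
G(4) = mex{1} = 0
G(5) = mex{0,0} = 1
G(6) = mex{1,1} = 0
G(7) = mex{0,0} = 1
G(8) = mex{1,1} = 0
G(9) = mex{0,0} = 1
G(10) = mex{1,1} = 0
G(11) = mex{0,0} = 1
G(12) = mex{1,1} = 0
G(13) = mex{0,0} = 1
G(14) = mex{1,1} = 0
G(15) = mex{0,0} = 1
G(16) = mex{1,1} = 0
G(17) = mex{0,0} = 1
G_A(17) = 1.
Stack B, S = {2, 4}:
n :  0  1  2  3  4  5  6  7  8  9 10 11 12 13 14 15 16 17 18 19 20 21
G :  0  0  1  1  2  2  0  0  1  1  2  2  0  0  1  1  2  2  0  0  1  1
G_B(21) = 1.
Stack C, S = {1, 9}:
G(0) = 0
G(1) = mex{0} = 1
G(2) = mex{1} = 0
G(3) = mex{0} = 1
G(4) = mex{1} = 0
G(5) = mex{0} = 1
G(6) = mex{1} = 0
G(7) = mex{0} = 1
G(8) = mex{1} = 0
G(9) = mex{0,0} = 1
G(10) = mex{1,1} = 0
G(11) = mex{0,0} = 1
G(12) = mex{1,1} = 0
G(13) = mex{0,0} = 1
G(14) = mex{1,1} = 0
G(15) = mex{0,0} = 1
G(16) = mex{1,1} = 0
G(17) = mex{0,0} = 1
G(18) = mex{1,1} = 0
G(19) = mex{0,0} = 1
G(20) = mex{1,1} = 0
G(21) = mex{0,0} = 1
G(22) = mex{1,1} = 0
G(23) = mex{0,0} = 1
G_C(23) = 1.
Combined Grundy value = 1 ⊕ 1 ⊕ 1 = 1.

1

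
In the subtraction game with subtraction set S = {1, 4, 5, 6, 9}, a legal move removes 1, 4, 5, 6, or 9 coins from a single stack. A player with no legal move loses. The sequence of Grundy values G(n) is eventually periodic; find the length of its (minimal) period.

10

n :  0  1  2  3  4  5  6  7  8  9 10 11 12 13 14 15 16 17 18 19 20 21
G :  0  1  0  1  2  3  2  3  4  5  0  1  0  1  2  3  2  3  4  5  0  1
G(n+10) = G(n) holds for n = 0,…,8 (a full window of length max(S) = 9), so the sequence is purely periodic with period 10.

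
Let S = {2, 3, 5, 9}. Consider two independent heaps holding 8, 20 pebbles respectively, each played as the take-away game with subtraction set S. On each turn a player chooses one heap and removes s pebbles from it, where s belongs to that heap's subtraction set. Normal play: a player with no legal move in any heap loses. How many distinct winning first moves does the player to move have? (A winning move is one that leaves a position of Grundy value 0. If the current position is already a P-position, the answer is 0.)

2

All heaps use S = {2, 3, 5, 9}:
G(0) = 0
G(1) = mex{} = 0
G(2) = mex{0} = 1
G(3) = mex{0,0} = 1
G(4) = mex{1,0} = 2
G(5) = mex{1,1,0} = 2
G(6) = mex{2,1,0} = 3
G(7) = mex{2,2,1} = 0
G(8) = mex{3,2,1} = 0
G(9) = mex{0,3,2,0} = 1
G(10) = mex{0,0,2,0} = 1
G(11) = mex{1,0,3,1} = 2
G(12) = mex{1,1,0,1} = 2
G(13) = mex{2,1,0,2} = 3
G(14) = mex{2,2,1,2} = 0
G(15) = mex{3,2,1,3} = 0
G(16) = mex{0,3,2,0} = 1
G(17) = mex{0,0,2,0} = 1
G(18) = mex{1,0,3,1} = 2
G(19) = mex{1,1,0,1} = 2
G(20) = mex{2,1,0,2} = 3
Heap A: G(8) = 0.
Heap B: G(20) = 3.
Combined Grundy value = 0 ⊕ 3 = 3.
A winning move leaves total XOR = 0, i.e. changes one component's Grundy value g to g ⊕ X where X is the current total.
Heap A: need g' = 0⊕3 = 3. Options: 8−2→G=3, 8−3→G=2, 8−5→G=1. Hits: 1.
Heap B: need g' = 3⊕3 = 0. Options: 20−2→G=2, 20−3→G=1, 20−5→G=0, 20−9→G=2. Hits: 1.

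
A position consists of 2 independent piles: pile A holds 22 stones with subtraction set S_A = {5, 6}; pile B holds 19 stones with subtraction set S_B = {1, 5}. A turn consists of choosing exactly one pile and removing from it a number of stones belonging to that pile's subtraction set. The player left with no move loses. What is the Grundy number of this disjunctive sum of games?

1

Pile A, S = {5, 6}:
n :  0  1  2  3  4  5  6  7  8  9 10 11 12 13 14 15 16 17 18 19 20 21 22
G :  0  0  0  0  0  1  1  1  1  1  2  0  0  0  0  0  1  1  1  1  1  2  0
G_A(22) = 0.
Pile B, S = {1, 5}:
n :  0  1  2  3  4  5  6  7  8  9 10 11 12 13 14 15 16 17 18 19
G :  0  1  0  1  0  1  0  1  0  1  0  1  0  1  0  1  0  1  0  1
G_B(19) = 1.
Combined Grundy value = 0 ⊕ 1 = 1.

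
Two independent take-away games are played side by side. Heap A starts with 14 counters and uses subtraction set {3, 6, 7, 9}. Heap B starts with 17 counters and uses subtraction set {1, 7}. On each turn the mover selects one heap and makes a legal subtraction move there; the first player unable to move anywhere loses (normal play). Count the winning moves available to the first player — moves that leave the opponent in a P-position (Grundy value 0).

Heap A, S = {3, 6, 7, 9}:
G(0) = 0
G(1) = mex{} = 0
G(2) = mex{} = 0
G(3) = mex{0} = 1
G(4) = mex{0} = 1
G(5) = mex{0} = 1
G(6) = mex{1,0} = 2
G(7) = mex{1,0,0} = 2
G(8) = mex{1,0,0} = 2
G(9) = mex{2,1,0,0} = 3
G(10) = mex{2,1,1,0} = 3
G(11) = mex{2,1,1,0} = 3
G(12) = mex{3,2,1,1} = 0
G(13) = mex{3,2,2,1} = 0
G(14) = mex{3,2,2,1} = 0
G_A(14) = 0.
Heap B, S = {1, 7}:
n :  0  1  2  3  4  5  6  7  8  9 10 11 12 13 14 15 16 17
G :  0  1  0  1  0  1  0  1  0  1  0  1  0  1  0  1  0  1
G_B(17) = 1.
Combined Grundy value = 0 ⊕ 1 = 1.
A winning move leaves total XOR = 0, i.e. changes one component's Grundy value g to g ⊕ X where X is the current total.
Heap A: need g' = 0⊕1 = 1. Options: 14−3→G=3, 14−6→G=2, 14−7→G=2, 14−9→G=1. Hits: 1.
Heap B: need g' = 1⊕1 = 0. Options: 17−1→G=0, 17−7→G=0. Hits: 2.

3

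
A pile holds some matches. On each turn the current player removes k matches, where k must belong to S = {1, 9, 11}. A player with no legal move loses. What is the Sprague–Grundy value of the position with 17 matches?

n :  0  1  2  3  4  5  6  7  8  9 10 11 12 13 14 15 16 17
G :  0  1  0  1  0  1  0  1  0  1  0  1  0  1  0  1  0  1

1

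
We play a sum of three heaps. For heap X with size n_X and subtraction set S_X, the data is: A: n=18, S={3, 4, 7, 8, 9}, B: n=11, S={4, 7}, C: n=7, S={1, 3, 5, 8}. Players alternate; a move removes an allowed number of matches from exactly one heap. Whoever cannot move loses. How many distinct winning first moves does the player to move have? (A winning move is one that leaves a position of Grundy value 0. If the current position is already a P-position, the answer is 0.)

1

Heap A, S = {3, 4, 7, 8, 9}:
G(0) = 0
G(1) = mex{} = 0
G(2) = mex{} = 0
G(3) = mex{0} = 1
G(4) = mex{0,0} = 1
G(5) = mex{0,0} = 1
G(6) = mex{1,0} = 2
G(7) = mex{1,1,0} = 2
G(8) = mex{1,1,0,0} = 2
G(9) = mex{2,1,0,0,0} = 3
G(10) = mex{2,2,1,0,0} = 3
G(11) = mex{2,2,1,1,0} = 3
G(12) = mex{3,2,1,1,1} = 0
G(13) = mex{3,3,2,1,1} = 0
G(14) = mex{3,3,2,2,1} = 0
G(15) = mex{0,3,2,2,2} = 1
G(16) = mex{0,0,3,2,2} = 1
G(17) = mex{0,0,3,3,2} = 1
G(18) = mex{1,0,3,3,3} = 2
G_A(18) = 2.
Heap B, S = {4, 7}:
n :  0  1  2  3  4  5  6  7  8  9 10 11
G :  0  0  0  0  1  1  1  1  2  2  2  0
G_B(11) = 0.
Heap C, S = {1, 3, 5, 8}:
n : 0 1 2 3 4 5 6 7
G : 0 1 0 1 0 1 0 1
G_C(7) = 1.
Combined Grundy value = 2 ⊕ 0 ⊕ 1 = 3.
A winning move leaves total XOR = 0, i.e. changes one component's Grundy value g to g ⊕ X where X is the current total.
Heap A: need g' = 2⊕3 = 1. Options: 18−3→G=1, 18−4→G=0, 18−7→G=3, 18−8→G=3, 18−9→G=3. Hits: 1.
Heap B: need g' = 0⊕3 = 3. Options: 11−4→G=1, 11−7→G=1. Hits: 0.
Heap C: need g' = 1⊕3 = 2. Options: 7−1→G=0, 7−3→G=0, 7−5→G=0. Hits: 0.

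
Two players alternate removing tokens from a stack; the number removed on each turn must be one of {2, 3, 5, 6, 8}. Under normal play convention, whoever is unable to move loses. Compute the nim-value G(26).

n :  0  1  2  3  4  5  6  7  8  9 10 11 12 13 14 15 16 17 18 19 20 21 22 23 24 25 26
G :  0  0  1  1  2  2  3  3  4  4  0  0  1  1  2  2  3  3  4  4  0  0  1  1  2  2  3

3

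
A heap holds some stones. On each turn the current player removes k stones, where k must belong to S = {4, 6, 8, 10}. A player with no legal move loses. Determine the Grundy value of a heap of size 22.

G(0) = 0
G(1) = mex{} = 0
G(2) = mex{} = 0
G(3) = mex{} = 0
G(4) = mex{0} = 1
G(5) = mex{0} = 1
G(6) = mex{0,0} = 1
G(7) = mex{0,0} = 1
G(8) = mex{1,0,0} = 2
G(9) = mex{1,0,0} = 2
G(10) = mex{1,1,0,0} = 2
G(11) = mex{1,1,0,0} = 2
G(12) = mex{2,1,1,0} = 3
G(13) = mex{2,1,1,0} = 3
G(14) = mex{2,2,1,1} = 0
G(15) = mex{2,2,1,1} = 0
G(16) = mex{3,2,2,1} = 0
G(17) = mex{3,2,2,1} = 0
G(18) = mex{0,3,2,2} = 1
G(19) = mex{0,3,2,2} = 1
G(20) = mex{0,0,3,2} = 1
G(21) = mex{0,0,3,2} = 1
G(22) = mex{1,0,0,3} = 2

2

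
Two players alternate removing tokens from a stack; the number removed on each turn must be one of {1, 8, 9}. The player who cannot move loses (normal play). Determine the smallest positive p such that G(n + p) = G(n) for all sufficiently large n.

n :  0  1  2  3  4  5  6  7  8  9 10 11 12 13 14 15 16 17 18 19 20 21 22 23 24 25 26 27 28 29 30 31 32 33
G :  0  1  0  1  0  1  0  1  2  3  2  3  2  3  2  3  0  1  0  1  0  1  0  1  2  3  2  3  2  3  2  3  0  1
G(n+16) = G(n) holds for n = 0,…,8 (a full window of length max(S) = 9), so the sequence is purely periodic with period 16.

16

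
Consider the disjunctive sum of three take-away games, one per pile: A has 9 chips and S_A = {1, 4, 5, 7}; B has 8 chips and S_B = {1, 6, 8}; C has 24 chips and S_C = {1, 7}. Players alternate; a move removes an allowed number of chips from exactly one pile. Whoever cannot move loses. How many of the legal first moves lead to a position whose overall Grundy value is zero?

0

Pile A, S = {1, 4, 5, 7}:
G(0) = 0
G(1) = mex{0} = 1
G(2) = mex{1} = 0
G(3) = mex{0} = 1
G(4) = mex{1,0} = 2
G(5) = mex{2,1,0} = 3
G(6) = mex{3,0,1} = 2
G(7) = mex{2,1,0,0} = 3
G(8) = mex{3,2,1,1} = 0
G(9) = mex{0,3,2,0} = 1
G_A(9) = 1.
Pile B, S = {1, 6, 8}:
n : 0 1 2 3 4 5 6 7 8
G : 0 1 0 1 0 1 2 0 1
G_B(8) = 1.
Pile C, S = {1, 7}:
n :  0  1  2  3  4  5  6  7  8  9 10 11 12 13 14 15 16 17 18 19 20 21 22 23 24
G :  0  1  0  1  0  1  0  1  0  1  0  1  0  1  0  1  0  1  0  1  0  1  0  1  0
G_C(24) = 0.
Combined Grundy value = 1 ⊕ 1 ⊕ 0 = 0.
A winning move leaves total XOR = 0, i.e. changes one component's Grundy value g to g ⊕ X where X is the current total.
Pile A: target g' = 1⊕0 = 1, but every legal move changes the Grundy value (mex property), so 0 moves.
Pile B: target g' = 1⊕0 = 1, but every legal move changes the Grundy value (mex property), so 0 moves.
Pile C: target g' = 0⊕0 = 0, but every legal move changes the Grundy value (mex property), so 0 moves.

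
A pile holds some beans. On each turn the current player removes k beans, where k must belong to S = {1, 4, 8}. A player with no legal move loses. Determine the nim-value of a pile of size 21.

2

G(0) = 0
G(1) = mex{0} = 1
G(2) = mex{1} = 0
G(3) = mex{0} = 1
G(4) = mex{1,0} = 2
G(5) = mex{2,1} = 0
G(6) = mex{0,0} = 1
G(7) = mex{1,1} = 0
G(8) = mex{0,2,0} = 1
G(9) = mex{1,0,1} = 2
G(10) = mex{2,1,0} = 3
G(11) = mex{3,0,1} = 2
G(12) = mex{2,1,2} = 0
G(13) = mex{0,2,0} = 1
G(14) = mex{1,3,1} = 0
G(15) = mex{0,2,0} = 1
G(16) = mex{1,0,1} = 2
G(17) = mex{2,1,2} = 0
G(18) = mex{0,0,3} = 1
G(19) = mex{1,1,2} = 0
G(20) = mex{0,2,0} = 1
G(21) = mex{1,0,1} = 2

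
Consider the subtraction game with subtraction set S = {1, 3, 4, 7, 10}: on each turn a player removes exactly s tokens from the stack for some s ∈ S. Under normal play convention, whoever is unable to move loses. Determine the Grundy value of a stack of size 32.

G(0) = 0
G(1) = mex{0} = 1
G(2) = mex{1} = 0
G(3) = mex{0,0} = 1
G(4) = mex{1,1,0} = 2
G(5) = mex{2,0,1} = 3
G(6) = mex{3,1,0} = 2
G(7) = mex{2,2,1,0} = 3
G(8) = mex{3,3,2,1} = 0
G(9) = mex{0,2,3,0} = 1
G(10) = mex{1,3,2,1,0} = 4
G(11) = mex{4,0,3,2,1} = 5
G(12) = mex{5,1,0,3,0} = 2
G(13) = mex{2,4,1,2,1} = 0
G(14) = mex{0,5,4,3,2} = 1
G(15) = mex{1,2,5,0,3} = 4
G(16) = mex{4,0,2,1,2} = 3
G(17) = mex{3,1,0,4,3} = 2
G(18) = mex{2,4,1,5,0} = 3
G(19) = mex{3,3,4,2,1} = 0
G(20) = mex{0,2,3,0,4} = 1
G(21) = mex{1,3,2,1,5} = 0
G(22) = mex{0,0,3,4,2} = 1
G(23) = mex{1,1,0,3,0} = 2
G(24) = mex{2,0,1,2,1} = 3
G(25) = mex{3,1,0,3,4} = 2
G(26) = mex{2,2,1,0,3} = 4
G(27) = mex{4,3,2,1,2} = 0
G(28) = mex{0,2,3,0,3} = 1
G(29) = mex{1,4,2,1,0} = 3
G(30) = mex{3,0,4,2,1} = 5
G(31) = mex{5,1,0,3,0} = 2
G(32) = mex{2,3,1,2,1} = 0

0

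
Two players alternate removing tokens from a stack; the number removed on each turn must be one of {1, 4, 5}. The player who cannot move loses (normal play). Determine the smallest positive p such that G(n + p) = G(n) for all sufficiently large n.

n :  0  1  2  3  4  5  6  7  8  9 10 11 12 13 14 15 16 17
G :  0  1  0  1  2  3  2  3  0  1  0  1  2  3  2  3  0  1
G(n+8) = G(n) holds for n = 0,…,4 (a full window of length max(S) = 5), so the sequence is purely periodic with period 8.

8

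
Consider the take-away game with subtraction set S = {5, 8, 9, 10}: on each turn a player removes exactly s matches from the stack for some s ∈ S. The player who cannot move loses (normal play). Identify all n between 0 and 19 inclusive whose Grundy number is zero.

0, 1, 2, 3, 4, 15, 16, 17, 18, 19

G(0) = 0
G(1) = mex{} = 0
G(2) = mex{} = 0
G(3) = mex{} = 0
G(4) = mex{} = 0
G(5) = mex{0} = 1
G(6) = mex{0} = 1
G(7) = mex{0} = 1
G(8) = mex{0,0} = 1
G(9) = mex{0,0,0} = 1
G(10) = mex{1,0,0,0} = 2
G(11) = mex{1,0,0,0} = 2
G(12) = mex{1,0,0,0} = 2
G(13) = mex{1,1,0,0} = 2
G(14) = mex{1,1,1,0} = 2
G(15) = mex{2,1,1,1} = 0
G(16) = mex{2,1,1,1} = 0
G(17) = mex{2,1,1,1} = 0
G(18) = mex{2,2,1,1} = 0
G(19) = mex{2,2,2,1} = 0
P-positions are exactly the n with G(n) = 0.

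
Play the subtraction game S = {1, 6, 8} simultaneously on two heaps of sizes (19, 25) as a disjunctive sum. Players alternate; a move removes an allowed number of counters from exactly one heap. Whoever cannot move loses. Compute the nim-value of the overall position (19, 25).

1

All heaps use S = {1, 6, 8}:
n :  0  1  2  3  4  5  6  7  8  9 10 11 12 13 14 15 16 17 18 19 20 21 22 23 24 25
G :  0  1  0  1  0  1  2  0  1  0  1  0  1  2  0  1  0  1  0  1  2  0  1  0  1  0
Heap A: G(19) = 1.
Heap B: G(25) = 0.
Combined Grundy value = 1 ⊕ 0 = 1.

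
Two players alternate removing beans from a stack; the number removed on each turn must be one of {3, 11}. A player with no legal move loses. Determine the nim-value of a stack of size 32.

1

n :  0  1  2  3  4  5  6  7  8  9 10 11 12 13 14 15 16 17 18 19 20 21 22 23 24 25 26 27 28 29 30 31 32
G :  0  0  0  1  1  1  0  0  0  1  1  1  2  2  0  0  0  1  1  1  0  0  0  1  1  1  2  2  0  0  0  1  1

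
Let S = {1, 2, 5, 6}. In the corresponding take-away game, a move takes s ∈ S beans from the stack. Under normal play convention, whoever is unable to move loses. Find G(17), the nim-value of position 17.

0

G(0) = 0
G(1) = mex{0} = 1
G(2) = mex{1,0} = 2
G(3) = mex{2,1} = 0
G(4) = mex{0,2} = 1
G(5) = mex{1,0,0} = 2
G(6) = mex{2,1,1,0} = 3
G(7) = mex{3,2,2,1} = 0
G(8) = mex{0,3,0,2} = 1
G(9) = mex{1,0,1,0} = 2
G(10) = mex{2,1,2,1} = 0
G(11) = mex{0,2,3,2} = 1
G(12) = mex{1,0,0,3} = 2
G(13) = mex{2,1,1,0} = 3
G(14) = mex{3,2,2,1} = 0
G(15) = mex{0,3,0,2} = 1
G(16) = mex{1,0,1,0} = 2
G(17) = mex{2,1,2,1} = 0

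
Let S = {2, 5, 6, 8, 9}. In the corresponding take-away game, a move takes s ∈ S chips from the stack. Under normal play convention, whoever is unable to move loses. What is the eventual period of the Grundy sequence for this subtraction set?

G(0) = 0
G(1) = mex{} = 0
G(2) = mex{0} = 1
G(3) = mex{0} = 1
G(4) = mex{1} = 0
G(5) = mex{1,0} = 2
G(6) = mex{0,0,0} = 1
G(7) = mex{2,1,0} = 3
G(8) = mex{1,1,1,0} = 2
G(9) = mex{3,0,1,0,0} = 2
G(10) = mex{2,2,0,1,0} = 3
G(11) = mex{2,1,2,1,1} = 0
G(12) = mex{3,3,1,0,1} = 2
G(13) = mex{0,2,3,2,0} = 1
G(14) = mex{2,2,2,1,2} = 0
G(15) = mex{1,3,2,3,1} = 0
G(16) = mex{0,0,3,2,3} = 1
G(17) = mex{0,2,0,2,2} = 1
G(18) = mex{1,1,2,3,2} = 0
G(19) = mex{1,0,1,0,3} = 2
G(20) = mex{0,0,0,2,0} = 1
G(21) = mex{2,1,0,1,2} = 3
G(22) = mex{1,1,1,0,1} = 2
G(23) = mex{3,0,1,0,0} = 2
G(24) = mex{2,2,0,1,0} = 3
G(25) = mex{2,1,2,1,1} = 0
G(26) = mex{3,3,1,0,1} = 2
G(27) = mex{0,2,3,2,0} = 1
G(28) = mex{2,2,2,1,2} = 0
G(29) = mex{1,3,2,3,1} = 0
G(n+14) = G(n) holds for n = 0,…,8 (a full window of length max(S) = 9), so the sequence is purely periodic with period 14.

14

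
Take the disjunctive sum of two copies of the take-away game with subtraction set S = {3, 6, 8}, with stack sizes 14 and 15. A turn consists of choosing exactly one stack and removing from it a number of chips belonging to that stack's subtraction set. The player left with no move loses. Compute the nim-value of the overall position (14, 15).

0

All stacks use S = {3, 6, 8}:
G(0) = 0
G(1) = mex{} = 0
G(2) = mex{} = 0
G(3) = mex{0} = 1
G(4) = mex{0} = 1
G(5) = mex{0} = 1
G(6) = mex{1,0} = 2
G(7) = mex{1,0} = 2
G(8) = mex{1,0,0} = 2
G(9) = mex{2,1,0} = 3
G(10) = mex{2,1,0} = 3
G(11) = mex{2,1,1} = 0
G(12) = mex{3,2,1} = 0
G(13) = mex{3,2,1} = 0
G(14) = mex{0,2,2} = 1
G(15) = mex{0,3,2} = 1
Stack A: G(14) = 1.
Stack B: G(15) = 1.
Combined Grundy value = 1 ⊕ 1 = 0.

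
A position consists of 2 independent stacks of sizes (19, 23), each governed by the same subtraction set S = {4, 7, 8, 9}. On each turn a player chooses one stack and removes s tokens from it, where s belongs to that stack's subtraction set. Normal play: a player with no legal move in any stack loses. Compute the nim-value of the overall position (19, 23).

3

All stacks use S = {4, 7, 8, 9}:
n :  0  1  2  3  4  5  6  7  8  9 10 11 12 13 14 15 16 17 18 19 20 21 22 23
G :  0  0  0  0  1  1  1  1  2  2  2  2  3  0  0  0  0  1  1  1  1  2  2  2
Stack A: G(19) = 1.
Stack B: G(23) = 2.
Combined Grundy value = 1 ⊕ 2 = 3.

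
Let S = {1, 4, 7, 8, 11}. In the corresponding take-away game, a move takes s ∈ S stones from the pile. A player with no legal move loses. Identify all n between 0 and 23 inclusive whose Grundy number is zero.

0, 2, 5, 14, 17, 19

n :  0  1  2  3  4  5  6  7  8  9 10 11 12 13 14 15 16 17 18 19 20 21 22 23
G :  0  1  0  1  2  0  1  2  3  2  3  4  5  3  0  1  4  0  1  0  1  2  3  2
P-positions are exactly the n with G(n) = 0.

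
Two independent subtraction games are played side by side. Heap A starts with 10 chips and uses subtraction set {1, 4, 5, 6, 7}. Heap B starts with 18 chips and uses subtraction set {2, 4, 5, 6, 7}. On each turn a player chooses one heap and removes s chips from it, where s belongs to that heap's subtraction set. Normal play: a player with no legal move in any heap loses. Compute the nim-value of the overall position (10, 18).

0

Heap A, S = {1, 4, 5, 6, 7}:
n :  0  1  2  3  4  5  6  7  8  9 10
G :  0  1  0  1  2  3  2  3  4  5  0
G_A(10) = 0.
Heap B, S = {2, 4, 5, 6, 7}:
n :  0  1  2  3  4  5  6  7  8  9 10 11 12 13 14 15 16 17 18
G :  0  0  1  1  2  2  3  3  4  0  0  1  1  2  2  3  3  4  0
G_B(18) = 0.
Combined Grundy value = 0 ⊕ 0 = 0.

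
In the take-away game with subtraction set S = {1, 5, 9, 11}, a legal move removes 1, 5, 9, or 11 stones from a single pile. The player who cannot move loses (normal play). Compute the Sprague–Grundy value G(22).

0

n :  0  1  2  3  4  5  6  7  8  9 10 11 12 13 14 15 16 17 18 19 20 21 22
G :  0  1  0  1  0  1  0  1  0  1  0  1  0  1  0  1  0  1  0  1  0  1  0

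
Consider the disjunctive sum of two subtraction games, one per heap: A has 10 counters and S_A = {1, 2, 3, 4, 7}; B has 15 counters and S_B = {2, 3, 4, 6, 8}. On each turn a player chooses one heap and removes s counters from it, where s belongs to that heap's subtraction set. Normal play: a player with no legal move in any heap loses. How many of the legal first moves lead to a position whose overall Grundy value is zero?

2

Heap A, S = {1, 2, 3, 4, 7}:
G(0) = 0
G(1) = mex{0} = 1
G(2) = mex{1,0} = 2
G(3) = mex{2,1,0} = 3
G(4) = mex{3,2,1,0} = 4
G(5) = mex{4,3,2,1} = 0
G(6) = mex{0,4,3,2} = 1
G(7) = mex{1,0,4,3,0} = 2
G(8) = mex{2,1,0,4,1} = 3
G(9) = mex{3,2,1,0,2} = 4
G(10) = mex{4,3,2,1,3} = 0
G_A(10) = 0.
Heap B, S = {2, 3, 4, 6, 8}:
n :  0  1  2  3  4  5  6  7  8  9 10 11 12 13 14 15
G :  0  0  1  1  2  2  3  3  4  4  0  0  1  1  2  2
G_B(15) = 2.
Combined Grundy value = 0 ⊕ 2 = 2.
A winning move leaves total XOR = 0, i.e. changes one component's Grundy value g to g ⊕ X where X is the current total.
Heap A: need g' = 0⊕2 = 2. Options: 10−1→G=4, 10−2→G=3, 10−3→G=2, 10−4→G=1, 10−7→G=3. Hits: 1.
Heap B: need g' = 2⊕2 = 0. Options: 15−2→G=1, 15−3→G=1, 15−4→G=0, 15−6→G=4, 15−8→G=3. Hits: 1.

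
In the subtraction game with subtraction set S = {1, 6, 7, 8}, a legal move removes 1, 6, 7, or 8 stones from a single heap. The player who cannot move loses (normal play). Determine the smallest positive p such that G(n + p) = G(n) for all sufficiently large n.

13

G(0) = 0
G(1) = mex{0} = 1
G(2) = mex{1} = 0
G(3) = mex{0} = 1
G(4) = mex{1} = 0
G(5) = mex{0} = 1
G(6) = mex{1,0} = 2
G(7) = mex{2,1,0} = 3
G(8) = mex{3,0,1,0} = 2
G(9) = mex{2,1,0,1} = 3
G(10) = mex{3,0,1,0} = 2
G(11) = mex{2,1,0,1} = 3
G(12) = mex{3,2,1,0} = 4
G(13) = mex{4,3,2,1} = 0
G(14) = mex{0,2,3,2} = 1
G(15) = mex{1,3,2,3} = 0
G(16) = mex{0,2,3,2} = 1
G(17) = mex{1,3,2,3} = 0
G(18) = mex{0,4,3,2} = 1
G(19) = mex{1,0,4,3} = 2
G(20) = mex{2,1,0,4} = 3
G(21) = mex{3,0,1,0} = 2
G(22) = mex{2,1,0,1} = 3
G(23) = mex{3,0,1,0} = 2
G(24) = mex{2,1,0,1} = 3
G(25) = mex{3,2,1,0} = 4
G(26) = mex{4,3,2,1} = 0
G(27) = mex{0,2,3,2} = 1
G(n+13) = G(n) holds for n = 0,…,7 (a full window of length max(S) = 8), so the sequence is purely periodic with period 13.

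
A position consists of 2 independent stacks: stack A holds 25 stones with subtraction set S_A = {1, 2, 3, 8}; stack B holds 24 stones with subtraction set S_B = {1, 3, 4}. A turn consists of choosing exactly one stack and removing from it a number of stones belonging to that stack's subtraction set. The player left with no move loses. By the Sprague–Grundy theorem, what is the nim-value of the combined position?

Stack A, S = {1, 2, 3, 8}:
G(0) = 0
G(1) = mex{0} = 1
G(2) = mex{1,0} = 2
G(3) = mex{2,1,0} = 3
G(4) = mex{3,2,1} = 0
G(5) = mex{0,3,2} = 1
G(6) = mex{1,0,3} = 2
G(7) = mex{2,1,0} = 3
G(8) = mex{3,2,1,0} = 4
G(9) = mex{4,3,2,1} = 0
G(10) = mex{0,4,3,2} = 1
G(11) = mex{1,0,4,3} = 2
G(12) = mex{2,1,0,0} = 3
G(13) = mex{3,2,1,1} = 0
G(14) = mex{0,3,2,2} = 1
G(15) = mex{1,0,3,3} = 2
G(16) = mex{2,1,0,4} = 3
G(17) = mex{3,2,1,0} = 4
G(18) = mex{4,3,2,1} = 0
G(19) = mex{0,4,3,2} = 1
G(20) = mex{1,0,4,3} = 2
G(21) = mex{2,1,0,0} = 3
G(22) = mex{3,2,1,1} = 0
G(23) = mex{0,3,2,2} = 1
G(24) = mex{1,0,3,3} = 2
G(25) = mex{2,1,0,4} = 3
G_A(25) = 3.
Stack B, S = {1, 3, 4}:
G(0) = 0
G(1) = mex{0} = 1
G(2) = mex{1} = 0
G(3) = mex{0,0} = 1
G(4) = mex{1,1,0} = 2
G(5) = mex{2,0,1} = 3
G(6) = mex{3,1,0} = 2
G(7) = mex{2,2,1} = 0
G(8) = mex{0,3,2} = 1
G(9) = mex{1,2,3} = 0
G(10) = mex{0,0,2} = 1
G(11) = mex{1,1,0} = 2
G(12) = mex{2,0,1} = 3
G(13) = mex{3,1,0} = 2
G(14) = mex{2,2,1} = 0
G(15) = mex{0,3,2} = 1
G(16) = mex{1,2,3} = 0
G(17) = mex{0,0,2} = 1
G(18) = mex{1,1,0} = 2
G(19) = mex{2,0,1} = 3
G(20) = mex{3,1,0} = 2
G(21) = mex{2,2,1} = 0
G(22) = mex{0,3,2} = 1
G(23) = mex{1,2,3} = 0
G(24) = mex{0,0,2} = 1
G_B(24) = 1.
Combined Grundy value = 3 ⊕ 1 = 2.

2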